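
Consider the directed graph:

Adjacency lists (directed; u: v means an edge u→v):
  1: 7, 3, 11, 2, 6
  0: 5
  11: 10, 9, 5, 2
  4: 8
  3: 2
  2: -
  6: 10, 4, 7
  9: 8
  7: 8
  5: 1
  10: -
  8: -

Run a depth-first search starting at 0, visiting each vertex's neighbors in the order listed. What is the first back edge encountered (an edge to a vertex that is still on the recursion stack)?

11->5

DFS from 0 (visiting each vertex's neighbors in the order listed); mark gray on enter, black on exit:
0 gray
  5 gray
    1 gray
      7 gray
        8 gray
        8 black
      7 black
      3 gray
        2 gray
        2 black
      3 black
      11 gray
        10 gray
        10 black
        9 gray
          9→8: 8 black — skip
        9 black
        11→5: 5 is gray → back edge
First back edge: 11 → 5.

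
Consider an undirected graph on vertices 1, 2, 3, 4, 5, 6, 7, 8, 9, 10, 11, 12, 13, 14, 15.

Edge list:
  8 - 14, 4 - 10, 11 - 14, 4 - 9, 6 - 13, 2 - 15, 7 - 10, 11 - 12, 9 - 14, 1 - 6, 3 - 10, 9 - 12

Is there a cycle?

Yes

DFS, tracking each vertex's parent; an edge to a visited non-parent vertex closes a cycle.
Start from 5:
visit 5 (parent –)
visit 1 (parent –)
  visit 6 (parent 1)
    6–1: parent, skip
    visit 13 (parent 6)
      13–6: parent, skip
visit 2 (parent –)
  visit 15 (parent 2)
    15–2: parent, skip
visit 3 (parent –)
  visit 10 (parent 3)
    visit 4 (parent 10)
      visit 9 (parent 4)
        9–4: parent, skip
        visit 14 (parent 9)
          14–9: parent, skip
          visit 11 (parent 14)
            visit 12 (parent 11)
              12–9: 9 visited and ≠ parent → cycle
Cycle: 9 – 14 – 11 – 12 – 9.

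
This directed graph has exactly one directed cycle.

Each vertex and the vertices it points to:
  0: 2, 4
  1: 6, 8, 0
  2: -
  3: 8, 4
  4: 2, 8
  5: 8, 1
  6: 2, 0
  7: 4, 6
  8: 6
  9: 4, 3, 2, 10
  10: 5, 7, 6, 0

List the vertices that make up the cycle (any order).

0, 4, 6, 8

DFS with gray/black marking from 4:
4 gray
  2 gray
  2 black
  8 gray
    6 gray
      6→2: 2 black — skip
      0 gray
        0→2: 2 black — skip
        0→4: 4 is gray → back edge
Back edge closes the cycle 4 → 8 → 6 → 0 → 4; its vertices are {0, 4, 6, 8}.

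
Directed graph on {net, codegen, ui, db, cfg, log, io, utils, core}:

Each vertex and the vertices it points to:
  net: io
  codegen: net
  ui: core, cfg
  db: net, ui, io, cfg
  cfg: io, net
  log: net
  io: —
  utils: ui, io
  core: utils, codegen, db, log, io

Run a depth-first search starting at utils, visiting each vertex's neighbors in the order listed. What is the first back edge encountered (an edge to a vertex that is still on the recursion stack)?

core->utils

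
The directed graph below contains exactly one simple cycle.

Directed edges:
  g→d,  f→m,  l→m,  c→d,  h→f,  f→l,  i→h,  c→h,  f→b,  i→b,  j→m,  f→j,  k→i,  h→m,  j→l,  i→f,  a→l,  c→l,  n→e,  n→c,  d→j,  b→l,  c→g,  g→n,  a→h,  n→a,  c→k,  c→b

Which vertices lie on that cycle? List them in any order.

DFS with gray/black marking from n:
n gray
  a gray
    l gray
      m gray
      m black
    l black
    h gray
      h→m: m black — skip
      f gray
        b gray
          b→l: l black — skip
        b black
        j gray
          j→l: l black — skip
          j→m: m black — skip
        j black
        f→l: l black — skip
        f→m: m black — skip
      f black
    h black
  a black
  e gray
  e black
  c gray
    k gray
      i gray
        i→h: h black — skip
        i→f: f black — skip
        i→b: b black — skip
      i black
    k black
    c→b: b black — skip
    d gray
      d→j: j black — skip
    d black
    g gray
      g→d: d black — skip
      g→n: n is gray → back edge
Back edge closes the cycle n → c → g → n; its vertices are {c, g, n}.

c, g, n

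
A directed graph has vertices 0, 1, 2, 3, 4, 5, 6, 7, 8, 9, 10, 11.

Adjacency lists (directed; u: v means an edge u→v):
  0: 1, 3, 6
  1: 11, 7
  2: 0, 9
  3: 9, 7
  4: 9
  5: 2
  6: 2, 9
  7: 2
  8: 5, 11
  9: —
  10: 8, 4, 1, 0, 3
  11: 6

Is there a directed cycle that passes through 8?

No

8 lies on a cycle iff there is a path from 8 back to itself.
Exploring from 8, it never reaches itself; equivalently, its strongly connected component is a singleton.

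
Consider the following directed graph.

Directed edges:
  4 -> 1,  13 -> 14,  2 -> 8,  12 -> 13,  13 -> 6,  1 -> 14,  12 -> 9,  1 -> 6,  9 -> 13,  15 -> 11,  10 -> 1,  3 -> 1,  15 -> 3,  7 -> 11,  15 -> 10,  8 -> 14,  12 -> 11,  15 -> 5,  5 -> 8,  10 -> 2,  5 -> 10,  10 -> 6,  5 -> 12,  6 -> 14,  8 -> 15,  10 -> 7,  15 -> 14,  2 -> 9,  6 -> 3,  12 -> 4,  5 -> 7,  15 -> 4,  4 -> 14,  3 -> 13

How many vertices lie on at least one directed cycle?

9

A vertex is on a directed cycle iff it belongs to a strongly connected component of size ≥ 2 (or has a self-loop).
The vertices on cycles are {1, 2, 3, 5, 6, 8, 10, 13, 15} — 9 in total.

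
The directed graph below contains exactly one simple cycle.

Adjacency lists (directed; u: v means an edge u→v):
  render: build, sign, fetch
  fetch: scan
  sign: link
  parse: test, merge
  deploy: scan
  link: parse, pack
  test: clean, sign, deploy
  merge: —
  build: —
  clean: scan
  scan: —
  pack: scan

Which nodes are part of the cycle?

link, sign, test, parse

DFS with gray/black marking from sign:
sign gray
  link gray
    parse gray
      test gray
        clean gray
          scan gray
          scan black
        clean black
        test→sign: sign is gray → back edge
Back edge closes the cycle sign → link → parse → test → sign; its vertices are {link, sign, test, parse}.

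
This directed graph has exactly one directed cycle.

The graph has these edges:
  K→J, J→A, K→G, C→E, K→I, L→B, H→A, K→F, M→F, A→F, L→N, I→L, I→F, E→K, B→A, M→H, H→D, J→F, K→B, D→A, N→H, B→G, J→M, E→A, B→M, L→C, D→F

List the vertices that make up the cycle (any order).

C, E, I, K, L

DFS with gray/black marking from K:
K gray
  F gray
  F black
  B gray
    G gray
    G black
    M gray
      M→F: F black — skip
      H gray
        A gray
          A→F: F black — skip
        A black
        D gray
          D→A: A black — skip
          D→F: F black — skip
        D black
      H black
    M black
    B→A: A black — skip
  B black
  I gray
    L gray
      L→B: B black — skip
      C gray
        E gray
          E→K: K is gray → back edge
Back edge closes the cycle K → I → L → C → E → K; its vertices are {C, E, I, K, L}.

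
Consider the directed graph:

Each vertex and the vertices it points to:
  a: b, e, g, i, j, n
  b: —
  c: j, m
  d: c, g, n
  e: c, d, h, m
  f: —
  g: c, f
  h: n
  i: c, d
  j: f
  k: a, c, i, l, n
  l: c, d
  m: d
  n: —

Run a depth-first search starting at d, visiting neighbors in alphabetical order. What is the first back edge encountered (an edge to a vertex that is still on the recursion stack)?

DFS from d (visiting neighbors in alphabetical order); mark gray on enter, black on exit:
d gray
  c gray
    j gray
      f gray
      f black
    j black
    m gray
      m→d: d is gray → back edge
First back edge: m → d.

m->d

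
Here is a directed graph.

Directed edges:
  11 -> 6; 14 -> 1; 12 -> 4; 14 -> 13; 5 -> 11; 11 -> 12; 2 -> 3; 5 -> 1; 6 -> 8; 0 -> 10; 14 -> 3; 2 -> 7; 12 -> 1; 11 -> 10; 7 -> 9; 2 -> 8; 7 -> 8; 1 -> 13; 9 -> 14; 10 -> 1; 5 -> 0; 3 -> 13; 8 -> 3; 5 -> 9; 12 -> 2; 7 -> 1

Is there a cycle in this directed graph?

No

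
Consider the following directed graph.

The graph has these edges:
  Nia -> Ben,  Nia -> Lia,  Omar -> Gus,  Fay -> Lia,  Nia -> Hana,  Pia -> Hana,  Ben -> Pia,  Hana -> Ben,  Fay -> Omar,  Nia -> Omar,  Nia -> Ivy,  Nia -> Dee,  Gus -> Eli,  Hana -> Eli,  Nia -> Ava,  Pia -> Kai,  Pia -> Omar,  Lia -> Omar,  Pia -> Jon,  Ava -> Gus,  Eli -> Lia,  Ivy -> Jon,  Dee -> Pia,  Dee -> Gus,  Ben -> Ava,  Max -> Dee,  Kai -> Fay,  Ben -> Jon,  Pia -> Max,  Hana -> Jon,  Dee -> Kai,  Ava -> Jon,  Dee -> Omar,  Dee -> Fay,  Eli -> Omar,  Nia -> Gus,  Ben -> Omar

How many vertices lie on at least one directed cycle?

9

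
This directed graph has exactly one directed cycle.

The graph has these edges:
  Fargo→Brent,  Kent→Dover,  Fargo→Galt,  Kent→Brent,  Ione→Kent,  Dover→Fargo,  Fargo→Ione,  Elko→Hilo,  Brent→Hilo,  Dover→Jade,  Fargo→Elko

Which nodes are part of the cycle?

DFS with gray/black marking from Ione:
Ione gray
  Kent gray
    Dover gray
      Fargo gray
        Fargo→Ione: Ione is gray → back edge
Back edge closes the cycle Ione → Kent → Dover → Fargo → Ione; its vertices are {Ione, Kent, Dover, Fargo}.

Ione, Kent, Dover, Fargo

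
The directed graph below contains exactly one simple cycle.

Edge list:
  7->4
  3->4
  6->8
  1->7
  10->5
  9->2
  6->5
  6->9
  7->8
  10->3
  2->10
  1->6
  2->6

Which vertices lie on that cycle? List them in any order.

2, 6, 9

DFS with gray/black marking from 6:
6 gray
  9 gray
    2 gray
      10 gray
        5 gray
        5 black
        3 gray
          4 gray
          4 black
        3 black
      10 black
      2→6: 6 is gray → back edge
Back edge closes the cycle 6 → 9 → 2 → 6; its vertices are {2, 6, 9}.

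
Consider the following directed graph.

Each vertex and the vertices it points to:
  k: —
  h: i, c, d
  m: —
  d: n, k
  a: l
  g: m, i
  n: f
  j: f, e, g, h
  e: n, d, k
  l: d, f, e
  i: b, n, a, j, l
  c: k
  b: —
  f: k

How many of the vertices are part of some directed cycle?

A vertex is on a directed cycle iff it belongs to a strongly connected component of size ≥ 2 (or has a self-loop).
The vertices on cycles are {g, h, i, j} — 4 in total.

4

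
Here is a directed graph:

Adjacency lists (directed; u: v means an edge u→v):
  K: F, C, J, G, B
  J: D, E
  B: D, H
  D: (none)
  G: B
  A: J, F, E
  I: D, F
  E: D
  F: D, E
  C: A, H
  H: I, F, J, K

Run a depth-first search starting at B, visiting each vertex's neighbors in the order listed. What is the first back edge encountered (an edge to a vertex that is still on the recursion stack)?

DFS from B (visiting each vertex's neighbors in the order listed); mark gray on enter, black on exit:
B gray
  D gray
  D black
  H gray
    I gray
      I→D: D black — skip
      F gray
        F→D: D black — skip
        E gray
          E→D: D black — skip
        E black
      F black
    I black
    H→F: F black — skip
    J gray
      J→D: D black — skip
      J→E: E black — skip
    J black
    K gray
      K→F: F black — skip
      C gray
        A gray
          A→J: J black — skip
          A→F: F black — skip
          A→E: E black — skip
        A black
        C→H: H is gray → back edge
First back edge: C → H.

C->H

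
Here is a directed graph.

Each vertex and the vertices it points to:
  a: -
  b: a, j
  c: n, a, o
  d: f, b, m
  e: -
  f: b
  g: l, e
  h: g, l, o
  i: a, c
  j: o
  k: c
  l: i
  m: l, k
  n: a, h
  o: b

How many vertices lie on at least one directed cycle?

9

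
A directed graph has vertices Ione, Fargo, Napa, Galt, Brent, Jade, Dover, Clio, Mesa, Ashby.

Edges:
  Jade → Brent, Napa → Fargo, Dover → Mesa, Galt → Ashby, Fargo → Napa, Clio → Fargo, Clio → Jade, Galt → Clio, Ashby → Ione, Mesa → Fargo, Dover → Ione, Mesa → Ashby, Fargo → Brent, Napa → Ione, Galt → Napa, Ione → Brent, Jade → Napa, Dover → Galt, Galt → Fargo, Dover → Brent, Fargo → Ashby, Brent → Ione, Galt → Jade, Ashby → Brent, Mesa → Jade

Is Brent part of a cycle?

Brent is on a cycle iff Brent can reach itself via ≥1 edge.
Brent → Ione → Brent — yes.

Yes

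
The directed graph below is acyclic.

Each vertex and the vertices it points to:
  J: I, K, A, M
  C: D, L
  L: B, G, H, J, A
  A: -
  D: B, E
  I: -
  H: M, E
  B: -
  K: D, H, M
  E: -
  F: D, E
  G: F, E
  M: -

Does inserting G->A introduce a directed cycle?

No

Adding G→A creates a cycle iff A can already reach G.
Explore from A: no path reaches G. The graph stays acyclic.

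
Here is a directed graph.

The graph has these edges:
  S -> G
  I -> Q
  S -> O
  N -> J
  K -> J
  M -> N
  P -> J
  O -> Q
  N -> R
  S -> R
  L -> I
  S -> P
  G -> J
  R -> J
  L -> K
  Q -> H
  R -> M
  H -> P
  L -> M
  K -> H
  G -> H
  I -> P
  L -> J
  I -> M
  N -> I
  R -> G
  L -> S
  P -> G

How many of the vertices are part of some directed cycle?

7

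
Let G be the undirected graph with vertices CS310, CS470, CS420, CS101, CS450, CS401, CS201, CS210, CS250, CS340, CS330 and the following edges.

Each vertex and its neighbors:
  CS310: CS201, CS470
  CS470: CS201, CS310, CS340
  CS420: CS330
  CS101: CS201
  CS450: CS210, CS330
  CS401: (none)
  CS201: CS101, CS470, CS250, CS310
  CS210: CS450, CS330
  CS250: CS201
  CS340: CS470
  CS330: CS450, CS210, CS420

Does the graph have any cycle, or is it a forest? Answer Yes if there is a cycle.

DFS, tracking each vertex's parent; an edge to a visited non-parent vertex closes a cycle.
Start from CS340:
visit CS340 (parent –)
  visit CS470 (parent CS340)
    visit CS201 (parent CS470)
      visit CS101 (parent CS201)
        CS101–CS201: parent, skip
      CS201–CS470: parent, skip
      visit CS250 (parent CS201)
        CS250–CS201: parent, skip
      visit CS310 (parent CS201)
        CS310–CS201: parent, skip
        CS310–CS470: CS470 visited and ≠ parent → cycle
Cycle: CS470 – CS201 – CS310 – CS470.

Yes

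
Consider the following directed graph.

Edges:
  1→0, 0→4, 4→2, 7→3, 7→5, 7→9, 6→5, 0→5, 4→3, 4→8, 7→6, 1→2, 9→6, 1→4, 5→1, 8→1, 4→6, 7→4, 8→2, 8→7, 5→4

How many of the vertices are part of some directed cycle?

A vertex is on a directed cycle iff it belongs to a strongly connected component of size ≥ 2 (or has a self-loop).
The vertices on cycles are {0, 1, 4, 5, 6, 7, 8, 9} — 8 in total.

8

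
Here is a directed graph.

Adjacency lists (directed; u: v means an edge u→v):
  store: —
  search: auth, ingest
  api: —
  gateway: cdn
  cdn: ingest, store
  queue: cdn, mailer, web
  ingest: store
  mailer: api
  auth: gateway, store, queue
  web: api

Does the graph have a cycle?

DFS with white/gray/black marking, starting from gateway:
gateway gray
  cdn gray
    ingest gray
      store gray
      store black
    ingest black
    cdn→store: store black — skip
  cdn black
gateway black
search gray
  auth gray
    auth→gateway: gateway black — skip
    auth→store: store black — skip
    queue gray
      queue→cdn: cdn black — skip
      mailer gray
        api gray
        api black
      mailer black
      web gray
        web→api: api black — skip
      web black
    queue black
  auth black
  search→ingest: ingest black — skip
search black
Every edge goes to a white or black vertex — no back edge, so the graph is acyclic.

No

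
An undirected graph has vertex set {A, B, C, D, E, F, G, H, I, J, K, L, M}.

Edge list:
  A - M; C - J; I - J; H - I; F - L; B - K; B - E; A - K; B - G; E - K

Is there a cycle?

Yes

DFS, tracking each vertex's parent; an edge to a visited non-parent vertex closes a cycle.
Start from J:
visit J (parent –)
  visit C (parent J)
    C–J: parent, skip
  visit I (parent J)
    visit H (parent I)
      H–I: parent, skip
    I–J: parent, skip
visit A (parent –)
  visit M (parent A)
    M–A: parent, skip
  visit K (parent A)
    K–A: parent, skip
    visit E (parent K)
      E–K: parent, skip
      visit B (parent E)
        B–E: parent, skip
        visit G (parent B)
          G–B: parent, skip
        B–K: K visited and ≠ parent → cycle
Cycle: K – E – B – K.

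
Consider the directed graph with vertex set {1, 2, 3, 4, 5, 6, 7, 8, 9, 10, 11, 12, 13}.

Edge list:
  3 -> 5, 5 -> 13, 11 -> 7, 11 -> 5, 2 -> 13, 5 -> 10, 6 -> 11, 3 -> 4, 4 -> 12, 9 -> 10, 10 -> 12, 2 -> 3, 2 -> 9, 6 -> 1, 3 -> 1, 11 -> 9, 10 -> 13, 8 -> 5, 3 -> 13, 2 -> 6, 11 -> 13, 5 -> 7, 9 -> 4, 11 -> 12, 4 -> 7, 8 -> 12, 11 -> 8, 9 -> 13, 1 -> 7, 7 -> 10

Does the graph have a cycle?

DFS with white/gray/black marking, starting from 2:
2 gray
  3 gray
    13 gray
    13 black
    4 gray
      12 gray
      12 black
      7 gray
        10 gray
          10→13: 13 black — skip
          10→12: 12 black — skip
        10 black
      7 black
    4 black
    1 gray
      1→7: 7 black — skip
    1 black
    5 gray
      5→10: 10 black — skip
      5→13: 13 black — skip
      5→7: 7 black — skip
    5 black
  3 black
  9 gray
    9→13: 13 black — skip
    9→4: 4 black — skip
    9→10: 10 black — skip
  9 black
  6 gray
    11 gray
      8 gray
        8→5: 5 black — skip
        8→12: 12 black — skip
      8 black
      11→5: 5 black — skip
      11→7: 7 black — skip
      11→9: 9 black — skip
      11→12: 12 black — skip
      11→13: 13 black — skip
    11 black
    6→1: 1 black — skip
  6 black
  2→13: 13 black — skip
2 black
Every edge goes to a white or black vertex — no back edge, so the graph is acyclic.

No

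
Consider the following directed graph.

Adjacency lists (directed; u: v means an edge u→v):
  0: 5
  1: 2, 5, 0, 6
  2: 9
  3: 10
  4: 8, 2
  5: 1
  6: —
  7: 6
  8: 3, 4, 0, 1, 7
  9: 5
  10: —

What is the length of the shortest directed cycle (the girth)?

For each vertex v, BFS finds the shortest path from v back to v.
The shortest such closed walk is 8 → 4 → 8, length 2.

2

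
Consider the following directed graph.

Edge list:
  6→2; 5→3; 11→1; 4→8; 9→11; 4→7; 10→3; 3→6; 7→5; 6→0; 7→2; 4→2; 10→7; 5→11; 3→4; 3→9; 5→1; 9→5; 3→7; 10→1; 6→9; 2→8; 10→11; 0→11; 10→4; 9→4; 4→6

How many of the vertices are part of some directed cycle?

A vertex is on a directed cycle iff it belongs to a strongly connected component of size ≥ 2 (or has a self-loop).
The vertices on cycles are {3, 4, 5, 6, 7, 9} — 6 in total.

6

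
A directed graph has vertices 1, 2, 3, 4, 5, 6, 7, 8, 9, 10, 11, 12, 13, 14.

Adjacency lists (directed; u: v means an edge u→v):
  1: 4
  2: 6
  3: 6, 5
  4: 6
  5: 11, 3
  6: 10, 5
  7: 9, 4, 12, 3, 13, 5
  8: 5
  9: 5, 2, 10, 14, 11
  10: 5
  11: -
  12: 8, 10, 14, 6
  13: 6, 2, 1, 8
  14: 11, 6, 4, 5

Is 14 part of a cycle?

14 lies on a cycle iff there is a path from 14 back to itself.
Exploring from 14, it never reaches itself; equivalently, its strongly connected component is a singleton.

No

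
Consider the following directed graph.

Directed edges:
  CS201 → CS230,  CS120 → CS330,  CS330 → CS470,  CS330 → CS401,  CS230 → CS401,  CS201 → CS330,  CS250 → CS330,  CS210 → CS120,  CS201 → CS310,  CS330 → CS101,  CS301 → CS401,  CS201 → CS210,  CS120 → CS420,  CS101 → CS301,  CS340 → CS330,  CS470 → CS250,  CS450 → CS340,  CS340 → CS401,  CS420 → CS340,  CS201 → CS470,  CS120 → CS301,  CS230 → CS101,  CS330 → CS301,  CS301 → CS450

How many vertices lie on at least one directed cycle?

7

A vertex is on a directed cycle iff it belongs to a strongly connected component of size ≥ 2 (or has a self-loop).
The vertices on cycles are {CS101, CS250, CS301, CS330, CS340, CS450, CS470} — 7 in total.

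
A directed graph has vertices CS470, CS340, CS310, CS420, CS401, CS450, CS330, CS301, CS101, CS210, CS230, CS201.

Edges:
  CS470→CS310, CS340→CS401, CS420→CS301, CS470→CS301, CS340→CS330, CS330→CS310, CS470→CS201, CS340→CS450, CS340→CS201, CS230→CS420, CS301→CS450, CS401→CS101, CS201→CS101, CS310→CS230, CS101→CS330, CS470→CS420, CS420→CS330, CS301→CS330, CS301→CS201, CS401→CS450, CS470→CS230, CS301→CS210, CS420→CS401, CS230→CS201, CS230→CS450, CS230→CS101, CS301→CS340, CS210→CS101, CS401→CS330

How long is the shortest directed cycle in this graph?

4

For each vertex v, BFS finds the shortest path from v back to v.
The shortest such closed walk is CS310 → CS230 → CS420 → CS330 → CS310, length 4.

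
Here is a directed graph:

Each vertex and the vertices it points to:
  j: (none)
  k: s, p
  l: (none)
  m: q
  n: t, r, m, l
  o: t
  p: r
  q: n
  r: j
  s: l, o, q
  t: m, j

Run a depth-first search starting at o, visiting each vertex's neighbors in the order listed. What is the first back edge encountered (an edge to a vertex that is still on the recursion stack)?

DFS from o (visiting each vertex's neighbors in the order listed); mark gray on enter, black on exit:
o gray
  t gray
    m gray
      q gray
        n gray
          n→t: t is gray → back edge
First back edge: n → t.

n→t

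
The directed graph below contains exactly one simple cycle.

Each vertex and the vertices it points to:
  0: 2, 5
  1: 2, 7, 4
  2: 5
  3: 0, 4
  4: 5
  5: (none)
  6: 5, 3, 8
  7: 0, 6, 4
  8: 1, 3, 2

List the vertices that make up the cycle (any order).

1, 6, 7, 8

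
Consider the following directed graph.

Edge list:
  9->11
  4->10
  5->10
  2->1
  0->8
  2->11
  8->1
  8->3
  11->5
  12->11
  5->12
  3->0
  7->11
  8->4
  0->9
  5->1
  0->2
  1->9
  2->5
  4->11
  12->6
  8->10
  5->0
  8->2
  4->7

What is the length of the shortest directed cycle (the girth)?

For each vertex v, BFS finds the shortest path from v back to v.
The shortest such closed walk is 5 → 12 → 11 → 5, length 3.

3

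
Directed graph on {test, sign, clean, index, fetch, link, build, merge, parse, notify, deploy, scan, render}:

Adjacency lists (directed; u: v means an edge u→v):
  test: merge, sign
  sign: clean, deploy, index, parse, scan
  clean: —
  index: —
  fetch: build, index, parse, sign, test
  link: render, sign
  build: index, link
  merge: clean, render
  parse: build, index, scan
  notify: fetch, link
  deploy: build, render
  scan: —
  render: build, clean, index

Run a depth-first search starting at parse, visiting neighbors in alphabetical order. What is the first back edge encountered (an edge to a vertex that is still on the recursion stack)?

render->build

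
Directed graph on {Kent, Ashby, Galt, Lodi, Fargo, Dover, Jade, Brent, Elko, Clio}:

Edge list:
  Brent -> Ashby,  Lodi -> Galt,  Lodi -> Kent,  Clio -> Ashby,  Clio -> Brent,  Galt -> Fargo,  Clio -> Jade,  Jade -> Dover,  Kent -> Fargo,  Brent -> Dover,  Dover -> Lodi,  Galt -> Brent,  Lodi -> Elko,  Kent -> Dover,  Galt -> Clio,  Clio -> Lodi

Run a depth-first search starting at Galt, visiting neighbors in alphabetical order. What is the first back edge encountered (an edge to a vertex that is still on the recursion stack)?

Lodi->Galt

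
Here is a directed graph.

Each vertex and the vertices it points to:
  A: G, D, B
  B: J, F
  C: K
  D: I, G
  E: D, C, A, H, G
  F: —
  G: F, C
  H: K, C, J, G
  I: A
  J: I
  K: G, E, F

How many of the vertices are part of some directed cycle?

A vertex is on a directed cycle iff it belongs to a strongly connected component of size ≥ 2 (or has a self-loop).
The vertices on cycles are {A, B, C, D, E, G, H, I, J, K} — 10 in total.

10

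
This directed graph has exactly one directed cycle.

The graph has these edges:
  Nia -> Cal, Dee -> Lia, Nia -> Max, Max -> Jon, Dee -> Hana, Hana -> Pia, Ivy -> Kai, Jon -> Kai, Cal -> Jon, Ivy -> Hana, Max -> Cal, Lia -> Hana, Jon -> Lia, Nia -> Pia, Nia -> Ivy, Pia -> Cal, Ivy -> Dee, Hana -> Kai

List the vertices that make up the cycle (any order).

Cal, Jon, Lia, Pia, Hana

DFS with gray/black marking from Pia:
Pia gray
  Cal gray
    Jon gray
      Kai gray
      Kai black
      Lia gray
        Hana gray
          Hana→Kai: Kai black — skip
          Hana→Pia: Pia is gray → back edge
Back edge closes the cycle Pia → Cal → Jon → Lia → Hana → Pia; its vertices are {Cal, Jon, Lia, Pia, Hana}.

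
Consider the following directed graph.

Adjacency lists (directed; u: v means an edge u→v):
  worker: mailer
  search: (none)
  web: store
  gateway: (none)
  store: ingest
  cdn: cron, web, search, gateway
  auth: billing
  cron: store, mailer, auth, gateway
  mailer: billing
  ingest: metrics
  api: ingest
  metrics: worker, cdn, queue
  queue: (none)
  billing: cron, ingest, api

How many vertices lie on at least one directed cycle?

A vertex is on a directed cycle iff it belongs to a strongly connected component of size ≥ 2 (or has a self-loop).
The vertices on cycles are {api, cdn, web, auth, cron, store, ingest, mailer, worker, billing, metrics} — 11 in total.

11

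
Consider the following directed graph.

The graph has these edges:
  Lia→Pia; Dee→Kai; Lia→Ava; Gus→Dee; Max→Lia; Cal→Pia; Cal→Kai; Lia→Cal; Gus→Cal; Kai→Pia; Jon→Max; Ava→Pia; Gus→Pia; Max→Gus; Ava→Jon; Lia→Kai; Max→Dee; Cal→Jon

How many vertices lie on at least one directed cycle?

6

A vertex is on a directed cycle iff it belongs to a strongly connected component of size ≥ 2 (or has a self-loop).
The vertices on cycles are {Ava, Cal, Gus, Jon, Lia, Max} — 6 in total.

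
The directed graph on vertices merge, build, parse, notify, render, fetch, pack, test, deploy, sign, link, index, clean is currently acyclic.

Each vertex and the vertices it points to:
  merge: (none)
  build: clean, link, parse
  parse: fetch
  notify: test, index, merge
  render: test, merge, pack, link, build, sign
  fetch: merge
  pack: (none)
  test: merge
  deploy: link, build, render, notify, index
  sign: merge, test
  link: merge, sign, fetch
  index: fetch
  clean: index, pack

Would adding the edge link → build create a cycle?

Yes

Adding link→build creates a cycle iff build can already reach link.
Path from build: build → link.
So build → … → link → build is a cycle.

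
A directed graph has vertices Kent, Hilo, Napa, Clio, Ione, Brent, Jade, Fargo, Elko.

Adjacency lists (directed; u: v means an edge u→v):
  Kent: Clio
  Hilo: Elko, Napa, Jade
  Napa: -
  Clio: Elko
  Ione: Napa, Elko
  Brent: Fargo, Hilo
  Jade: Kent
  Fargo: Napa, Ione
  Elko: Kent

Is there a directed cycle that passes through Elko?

Yes

Elko is on a cycle iff Elko can reach itself via ≥1 edge.
Elko → Kent → Clio → Elko — yes.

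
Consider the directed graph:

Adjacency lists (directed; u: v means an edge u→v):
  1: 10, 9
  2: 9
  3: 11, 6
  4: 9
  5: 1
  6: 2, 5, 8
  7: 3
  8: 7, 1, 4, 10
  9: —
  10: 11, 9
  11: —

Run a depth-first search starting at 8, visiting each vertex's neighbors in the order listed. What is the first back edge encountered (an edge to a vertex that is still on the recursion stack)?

6->8

DFS from 8 (visiting each vertex's neighbors in the order listed); mark gray on enter, black on exit:
8 gray
  7 gray
    3 gray
      11 gray
      11 black
      6 gray
        2 gray
          9 gray
          9 black
        2 black
        5 gray
          1 gray
            10 gray
              10→11: 11 black — skip
              10→9: 9 black — skip
            10 black
            1→9: 9 black — skip
          1 black
        5 black
        6→8: 8 is gray → back edge
First back edge: 6 → 8.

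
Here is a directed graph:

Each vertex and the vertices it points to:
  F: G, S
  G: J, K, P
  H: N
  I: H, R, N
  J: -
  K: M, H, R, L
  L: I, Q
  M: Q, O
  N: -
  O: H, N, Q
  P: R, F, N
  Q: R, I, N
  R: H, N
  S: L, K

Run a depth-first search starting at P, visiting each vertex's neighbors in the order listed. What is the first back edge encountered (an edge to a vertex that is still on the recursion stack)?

DFS from P (visiting each vertex's neighbors in the order listed); mark gray on enter, black on exit:
P gray
  R gray
    H gray
      N gray
      N black
    H black
    R→N: N black — skip
  R black
  F gray
    G gray
      J gray
      J black
      K gray
        M gray
          Q gray
            Q→R: R black — skip
            I gray
              I→H: H black — skip
              I→R: R black — skip
              I→N: N black — skip
            I black
            Q→N: N black — skip
          Q black
          O gray
            O→H: H black — skip
            O→N: N black — skip
            O→Q: Q black — skip
          O black
        M black
        K→H: H black — skip
        K→R: R black — skip
        L gray
          L→I: I black — skip
          L→Q: Q black — skip
        L black
      K black
      G→P: P is gray → back edge
First back edge: G → P.

G→P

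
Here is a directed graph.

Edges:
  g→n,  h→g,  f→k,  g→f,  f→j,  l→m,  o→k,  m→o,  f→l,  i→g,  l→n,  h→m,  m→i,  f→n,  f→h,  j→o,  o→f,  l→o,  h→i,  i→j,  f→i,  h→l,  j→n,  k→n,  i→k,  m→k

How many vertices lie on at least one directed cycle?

A vertex is on a directed cycle iff it belongs to a strongly connected component of size ≥ 2 (or has a self-loop).
The vertices on cycles are {f, g, h, i, j, l, m, o} — 8 in total.

8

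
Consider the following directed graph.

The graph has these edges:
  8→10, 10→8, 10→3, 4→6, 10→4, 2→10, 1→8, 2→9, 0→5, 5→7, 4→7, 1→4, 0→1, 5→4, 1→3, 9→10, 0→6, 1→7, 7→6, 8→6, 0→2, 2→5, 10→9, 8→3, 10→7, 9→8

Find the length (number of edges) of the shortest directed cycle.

2

For each vertex v, BFS finds the shortest path from v back to v.
The shortest such closed walk is 9 → 10 → 9, length 2.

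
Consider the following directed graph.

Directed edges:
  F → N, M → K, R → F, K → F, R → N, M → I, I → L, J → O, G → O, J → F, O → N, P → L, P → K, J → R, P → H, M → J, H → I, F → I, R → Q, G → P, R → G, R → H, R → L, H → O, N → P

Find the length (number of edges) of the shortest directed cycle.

For each vertex v, BFS finds the shortest path from v back to v.
The shortest such closed walk is P → K → F → N → P, length 4.

4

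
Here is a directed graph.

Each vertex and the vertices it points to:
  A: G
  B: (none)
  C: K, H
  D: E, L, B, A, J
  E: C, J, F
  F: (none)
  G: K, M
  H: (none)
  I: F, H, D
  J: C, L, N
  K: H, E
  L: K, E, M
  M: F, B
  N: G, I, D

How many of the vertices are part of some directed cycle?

10

A vertex is on a directed cycle iff it belongs to a strongly connected component of size ≥ 2 (or has a self-loop).
The vertices on cycles are {A, C, D, E, G, I, J, K, L, N} — 10 in total.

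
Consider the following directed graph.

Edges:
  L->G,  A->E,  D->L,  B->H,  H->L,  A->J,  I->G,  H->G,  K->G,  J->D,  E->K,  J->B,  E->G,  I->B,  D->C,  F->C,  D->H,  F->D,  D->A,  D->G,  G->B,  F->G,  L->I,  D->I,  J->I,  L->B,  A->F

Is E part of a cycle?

No

E lies on a cycle iff there is a path from E back to itself.
Exploring from E, it never reaches itself; equivalently, its strongly connected component is a singleton.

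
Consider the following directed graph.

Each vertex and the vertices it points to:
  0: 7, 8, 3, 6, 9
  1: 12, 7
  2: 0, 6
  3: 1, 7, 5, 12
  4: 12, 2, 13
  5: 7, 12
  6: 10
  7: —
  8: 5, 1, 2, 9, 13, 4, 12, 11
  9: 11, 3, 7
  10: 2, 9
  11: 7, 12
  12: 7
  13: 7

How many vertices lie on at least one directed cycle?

A vertex is on a directed cycle iff it belongs to a strongly connected component of size ≥ 2 (or has a self-loop).
The vertices on cycles are {0, 2, 4, 6, 8, 10} — 6 in total.

6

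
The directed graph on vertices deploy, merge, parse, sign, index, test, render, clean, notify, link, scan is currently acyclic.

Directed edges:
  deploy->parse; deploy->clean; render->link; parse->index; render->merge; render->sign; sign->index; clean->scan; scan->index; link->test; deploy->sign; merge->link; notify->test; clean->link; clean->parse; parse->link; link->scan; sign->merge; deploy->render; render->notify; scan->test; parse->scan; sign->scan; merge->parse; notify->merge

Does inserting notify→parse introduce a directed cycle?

No

Adding notify→parse creates a cycle iff parse can already reach notify.
Explore from parse: no path reaches notify. The graph stays acyclic.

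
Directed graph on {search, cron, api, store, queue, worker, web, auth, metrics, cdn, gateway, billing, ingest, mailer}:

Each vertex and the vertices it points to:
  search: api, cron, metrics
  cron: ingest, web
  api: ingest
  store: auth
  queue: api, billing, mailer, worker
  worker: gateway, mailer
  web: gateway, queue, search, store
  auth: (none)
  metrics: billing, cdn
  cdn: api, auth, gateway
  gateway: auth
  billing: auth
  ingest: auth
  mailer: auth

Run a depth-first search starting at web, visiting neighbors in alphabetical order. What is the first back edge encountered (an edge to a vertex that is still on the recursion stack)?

cron->web

DFS from web (visiting neighbors in alphabetical order); mark gray on enter, black on exit:
web gray
  gateway gray
    auth gray
    auth black
  gateway black
  queue gray
    api gray
      ingest gray
        ingest→auth: auth black — skip
      ingest black
    api black
    billing gray
      billing→auth: auth black — skip
    billing black
    mailer gray
      mailer→auth: auth black — skip
    mailer black
    worker gray
      worker→gateway: gateway black — skip
      worker→mailer: mailer black — skip
    worker black
  queue black
  search gray
    search→api: api black — skip
    cron gray
      cron→ingest: ingest black — skip
      cron→web: web is gray → back edge
First back edge: cron → web.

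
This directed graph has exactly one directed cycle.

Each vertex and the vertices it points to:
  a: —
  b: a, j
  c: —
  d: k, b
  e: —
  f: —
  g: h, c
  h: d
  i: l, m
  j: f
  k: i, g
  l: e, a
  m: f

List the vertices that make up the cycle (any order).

DFS with gray/black marking from d:
d gray
  k gray
    i gray
      l gray
        e gray
        e black
        a gray
        a black
      l black
      m gray
        f gray
        f black
      m black
    i black
    g gray
      h gray
        h→d: d is gray → back edge
Back edge closes the cycle d → k → g → h → d; its vertices are {d, g, h, k}.

d, g, h, k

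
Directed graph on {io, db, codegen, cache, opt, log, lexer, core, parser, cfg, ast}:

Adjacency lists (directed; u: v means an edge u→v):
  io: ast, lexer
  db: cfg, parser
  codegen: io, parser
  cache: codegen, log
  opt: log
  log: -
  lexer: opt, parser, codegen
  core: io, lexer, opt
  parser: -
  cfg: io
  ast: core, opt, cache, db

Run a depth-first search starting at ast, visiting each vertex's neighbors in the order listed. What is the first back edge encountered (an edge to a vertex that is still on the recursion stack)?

DFS from ast (visiting each vertex's neighbors in the order listed); mark gray on enter, black on exit:
ast gray
  core gray
    io gray
      io→ast: ast is gray → back edge
First back edge: io → ast.

io->ast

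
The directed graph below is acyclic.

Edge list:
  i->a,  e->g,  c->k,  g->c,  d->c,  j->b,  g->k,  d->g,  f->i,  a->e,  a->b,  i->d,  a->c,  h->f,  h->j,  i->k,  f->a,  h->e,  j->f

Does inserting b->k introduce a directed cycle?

No

Adding b→k creates a cycle iff k can already reach b.
Explore from k: no path reaches b. The graph stays acyclic.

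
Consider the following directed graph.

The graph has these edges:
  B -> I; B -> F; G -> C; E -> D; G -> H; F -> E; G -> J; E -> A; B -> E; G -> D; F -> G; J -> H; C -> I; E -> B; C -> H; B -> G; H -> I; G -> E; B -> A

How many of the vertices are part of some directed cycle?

4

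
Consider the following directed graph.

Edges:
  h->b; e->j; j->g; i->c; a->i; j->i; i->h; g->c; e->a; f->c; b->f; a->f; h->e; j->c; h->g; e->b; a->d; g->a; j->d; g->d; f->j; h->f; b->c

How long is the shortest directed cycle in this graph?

4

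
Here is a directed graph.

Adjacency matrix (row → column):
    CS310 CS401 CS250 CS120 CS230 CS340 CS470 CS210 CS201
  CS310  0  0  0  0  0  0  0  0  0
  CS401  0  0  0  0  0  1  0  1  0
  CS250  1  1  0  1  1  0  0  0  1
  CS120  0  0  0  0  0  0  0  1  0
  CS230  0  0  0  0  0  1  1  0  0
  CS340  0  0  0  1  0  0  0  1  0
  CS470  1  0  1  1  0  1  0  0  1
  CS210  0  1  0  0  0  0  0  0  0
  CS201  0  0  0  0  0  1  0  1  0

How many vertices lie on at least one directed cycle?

A vertex is on a directed cycle iff it belongs to a strongly connected component of size ≥ 2 (or has a self-loop).
The vertices on cycles are {CS120, CS210, CS230, CS250, CS340, CS401, CS470} — 7 in total.

7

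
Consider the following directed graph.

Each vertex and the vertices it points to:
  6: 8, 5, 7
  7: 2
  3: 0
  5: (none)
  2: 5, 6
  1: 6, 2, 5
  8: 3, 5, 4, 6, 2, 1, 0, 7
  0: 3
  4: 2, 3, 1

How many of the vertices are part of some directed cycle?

8

A vertex is on a directed cycle iff it belongs to a strongly connected component of size ≥ 2 (or has a self-loop).
The vertices on cycles are {0, 1, 2, 3, 4, 6, 7, 8} — 8 in total.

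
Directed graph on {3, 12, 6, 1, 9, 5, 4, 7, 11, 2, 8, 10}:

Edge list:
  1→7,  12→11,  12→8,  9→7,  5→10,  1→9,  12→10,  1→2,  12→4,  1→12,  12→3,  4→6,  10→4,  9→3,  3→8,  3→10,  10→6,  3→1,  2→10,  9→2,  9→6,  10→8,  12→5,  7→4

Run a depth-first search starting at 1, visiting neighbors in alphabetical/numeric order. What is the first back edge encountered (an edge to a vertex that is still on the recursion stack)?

3->1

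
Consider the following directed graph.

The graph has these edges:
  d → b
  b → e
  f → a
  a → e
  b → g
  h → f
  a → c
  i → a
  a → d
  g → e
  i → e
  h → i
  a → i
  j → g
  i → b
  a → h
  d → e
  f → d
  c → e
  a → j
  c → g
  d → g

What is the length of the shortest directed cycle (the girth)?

For each vertex v, BFS finds the shortest path from v back to v.
The shortest such closed walk is a → i → a, length 2.

2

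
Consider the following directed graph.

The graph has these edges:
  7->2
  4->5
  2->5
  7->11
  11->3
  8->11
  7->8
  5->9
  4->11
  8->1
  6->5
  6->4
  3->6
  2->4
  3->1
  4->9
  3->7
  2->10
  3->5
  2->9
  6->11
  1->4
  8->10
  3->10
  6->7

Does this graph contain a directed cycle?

DFS with white/gray/black marking, starting from 3:
3 gray
  7 gray
    11 gray
      11→3: 3 is gray → back edge
Back edge found, so a cycle exists: 3 → 7 → 11 → 3.

Yes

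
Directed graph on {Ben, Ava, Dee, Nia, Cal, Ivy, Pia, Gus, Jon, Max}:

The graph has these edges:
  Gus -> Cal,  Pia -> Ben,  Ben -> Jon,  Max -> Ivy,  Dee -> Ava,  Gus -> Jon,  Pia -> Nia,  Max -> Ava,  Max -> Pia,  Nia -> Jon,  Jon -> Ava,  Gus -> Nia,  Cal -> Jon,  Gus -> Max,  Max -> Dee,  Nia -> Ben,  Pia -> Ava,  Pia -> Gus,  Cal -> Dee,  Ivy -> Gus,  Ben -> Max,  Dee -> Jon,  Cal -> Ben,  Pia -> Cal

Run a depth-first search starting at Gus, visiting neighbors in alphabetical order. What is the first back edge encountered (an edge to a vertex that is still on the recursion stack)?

Ivy->Gus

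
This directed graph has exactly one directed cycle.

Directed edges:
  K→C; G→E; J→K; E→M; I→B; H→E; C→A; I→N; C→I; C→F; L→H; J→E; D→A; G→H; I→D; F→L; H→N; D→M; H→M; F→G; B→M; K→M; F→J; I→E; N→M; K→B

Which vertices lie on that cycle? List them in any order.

C, F, J, K

DFS with gray/black marking from C:
C gray
  A gray
  A black
  I gray
    E gray
      M gray
      M black
    E black
    N gray
      N→M: M black — skip
    N black
    D gray
      D→M: M black — skip
      D→A: A black — skip
    D black
    B gray
      B→M: M black — skip
    B black
  I black
  F gray
    J gray
      J→E: E black — skip
      K gray
        K→M: M black — skip
        K→C: C is gray → back edge
Back edge closes the cycle C → F → J → K → C; its vertices are {C, F, J, K}.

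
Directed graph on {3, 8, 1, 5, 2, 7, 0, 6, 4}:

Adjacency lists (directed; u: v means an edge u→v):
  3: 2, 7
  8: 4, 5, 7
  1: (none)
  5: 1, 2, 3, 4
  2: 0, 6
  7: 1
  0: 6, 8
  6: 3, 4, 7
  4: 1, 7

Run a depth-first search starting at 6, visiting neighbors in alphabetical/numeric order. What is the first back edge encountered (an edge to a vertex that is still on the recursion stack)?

DFS from 6 (visiting neighbors in alphabetical/numeric order); mark gray on enter, black on exit:
6 gray
  3 gray
    2 gray
      0 gray
        0→6: 6 is gray → back edge
First back edge: 0 → 6.

0->6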